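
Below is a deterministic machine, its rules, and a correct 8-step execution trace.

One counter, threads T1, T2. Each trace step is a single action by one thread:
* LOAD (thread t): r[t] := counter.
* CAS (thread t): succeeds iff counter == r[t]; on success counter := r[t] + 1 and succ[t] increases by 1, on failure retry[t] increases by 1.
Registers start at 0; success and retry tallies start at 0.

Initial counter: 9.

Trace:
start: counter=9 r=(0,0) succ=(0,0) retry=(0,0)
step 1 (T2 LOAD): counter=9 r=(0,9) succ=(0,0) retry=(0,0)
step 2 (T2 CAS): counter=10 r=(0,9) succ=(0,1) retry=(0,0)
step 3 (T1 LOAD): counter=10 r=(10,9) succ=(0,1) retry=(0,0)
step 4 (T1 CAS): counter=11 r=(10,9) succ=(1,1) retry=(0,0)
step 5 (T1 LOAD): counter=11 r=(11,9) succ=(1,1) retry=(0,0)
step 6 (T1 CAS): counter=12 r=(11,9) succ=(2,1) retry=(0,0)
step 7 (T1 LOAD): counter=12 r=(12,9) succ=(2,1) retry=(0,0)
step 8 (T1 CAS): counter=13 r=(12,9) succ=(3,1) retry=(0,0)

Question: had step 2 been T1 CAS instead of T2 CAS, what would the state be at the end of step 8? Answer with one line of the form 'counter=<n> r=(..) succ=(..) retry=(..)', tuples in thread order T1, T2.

(re-executing from step 2 with the substitution; state before step 2: counter=9 r=(0,9) succ=(0,0) retry=(0,0))
step 2 (T1 CAS): counter=9 r=(0,9) succ=(0,0) retry=(1,0)
step 3 (T1 LOAD): counter=9 r=(9,9) succ=(0,0) retry=(1,0)
step 4 (T1 CAS): counter=10 r=(9,9) succ=(1,0) retry=(1,0)
step 5 (T1 LOAD): counter=10 r=(10,9) succ=(1,0) retry=(1,0)
step 6 (T1 CAS): counter=11 r=(10,9) succ=(2,0) retry=(1,0)
step 7 (T1 LOAD): counter=11 r=(11,9) succ=(2,0) retry=(1,0)
step 8 (T1 CAS): counter=12 r=(11,9) succ=(3,0) retry=(1,0)

counter=12 r=(11,9) succ=(3,0) retry=(1,0)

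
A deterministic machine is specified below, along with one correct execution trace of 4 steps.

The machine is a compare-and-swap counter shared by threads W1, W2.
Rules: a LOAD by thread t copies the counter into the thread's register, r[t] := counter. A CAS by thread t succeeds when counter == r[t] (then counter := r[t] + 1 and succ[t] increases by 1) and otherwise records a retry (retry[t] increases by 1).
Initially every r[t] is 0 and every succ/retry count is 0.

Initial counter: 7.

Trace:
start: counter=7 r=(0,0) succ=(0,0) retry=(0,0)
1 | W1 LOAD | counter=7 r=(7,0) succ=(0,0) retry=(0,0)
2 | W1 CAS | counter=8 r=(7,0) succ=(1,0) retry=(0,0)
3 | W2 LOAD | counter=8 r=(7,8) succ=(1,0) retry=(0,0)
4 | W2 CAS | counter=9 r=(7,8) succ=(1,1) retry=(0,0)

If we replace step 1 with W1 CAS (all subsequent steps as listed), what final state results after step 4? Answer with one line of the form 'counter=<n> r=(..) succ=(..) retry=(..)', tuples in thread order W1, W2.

(re-executing from step 1 with the substitution; state before step 1: counter=7 r=(0,0) succ=(0,0) retry=(0,0))
1 | W1 CAS | counter=7 r=(0,0) succ=(0,0) retry=(1,0)
2 | W1 CAS | counter=7 r=(0,0) succ=(0,0) retry=(2,0)
3 | W2 LOAD | counter=7 r=(0,7) succ=(0,0) retry=(2,0)
4 | W2 CAS | counter=8 r=(0,7) succ=(0,1) retry=(2,0)

counter=8 r=(0,7) succ=(0,1) retry=(2,0)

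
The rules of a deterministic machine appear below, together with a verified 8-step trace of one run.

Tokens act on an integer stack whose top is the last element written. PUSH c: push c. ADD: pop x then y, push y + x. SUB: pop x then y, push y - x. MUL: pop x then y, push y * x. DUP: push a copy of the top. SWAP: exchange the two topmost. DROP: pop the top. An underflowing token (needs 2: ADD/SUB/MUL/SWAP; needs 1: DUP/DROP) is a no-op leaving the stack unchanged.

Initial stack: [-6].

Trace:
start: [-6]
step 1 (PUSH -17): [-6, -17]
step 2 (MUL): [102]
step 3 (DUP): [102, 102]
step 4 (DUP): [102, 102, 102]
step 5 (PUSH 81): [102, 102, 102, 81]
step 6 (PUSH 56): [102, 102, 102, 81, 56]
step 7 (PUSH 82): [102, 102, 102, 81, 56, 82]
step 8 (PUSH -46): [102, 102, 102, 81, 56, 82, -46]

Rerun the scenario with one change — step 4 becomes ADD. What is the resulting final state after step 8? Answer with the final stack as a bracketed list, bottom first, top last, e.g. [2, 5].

(re-executing from step 4 with the substitution; state before step 4: [102, 102])
step 4 (ADD): [204]
step 5 (PUSH 81): [204, 81]
step 6 (PUSH 56): [204, 81, 56]
step 7 (PUSH 82): [204, 81, 56, 82]
step 8 (PUSH -46): [204, 81, 56, 82, -46]

[204, 81, 56, 82, -46]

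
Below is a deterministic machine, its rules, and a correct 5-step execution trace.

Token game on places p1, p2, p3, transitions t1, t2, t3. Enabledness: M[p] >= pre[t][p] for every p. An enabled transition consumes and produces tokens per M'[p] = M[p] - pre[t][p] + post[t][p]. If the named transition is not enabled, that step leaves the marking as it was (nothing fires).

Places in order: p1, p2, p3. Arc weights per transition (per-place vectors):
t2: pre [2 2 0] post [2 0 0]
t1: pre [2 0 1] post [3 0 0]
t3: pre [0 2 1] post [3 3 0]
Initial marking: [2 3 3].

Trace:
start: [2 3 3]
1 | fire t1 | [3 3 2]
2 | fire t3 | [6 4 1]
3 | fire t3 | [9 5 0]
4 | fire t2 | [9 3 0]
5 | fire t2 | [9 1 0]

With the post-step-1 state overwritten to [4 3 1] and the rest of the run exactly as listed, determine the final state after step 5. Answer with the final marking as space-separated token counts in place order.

state after step 1 := [4 3 1]
2 | fire t3 | [7 4 0]
3 | fire t3 | [7 4 0]
4 | fire t2 | [7 2 0]
5 | fire t2 | [7 0 0]

7 0 0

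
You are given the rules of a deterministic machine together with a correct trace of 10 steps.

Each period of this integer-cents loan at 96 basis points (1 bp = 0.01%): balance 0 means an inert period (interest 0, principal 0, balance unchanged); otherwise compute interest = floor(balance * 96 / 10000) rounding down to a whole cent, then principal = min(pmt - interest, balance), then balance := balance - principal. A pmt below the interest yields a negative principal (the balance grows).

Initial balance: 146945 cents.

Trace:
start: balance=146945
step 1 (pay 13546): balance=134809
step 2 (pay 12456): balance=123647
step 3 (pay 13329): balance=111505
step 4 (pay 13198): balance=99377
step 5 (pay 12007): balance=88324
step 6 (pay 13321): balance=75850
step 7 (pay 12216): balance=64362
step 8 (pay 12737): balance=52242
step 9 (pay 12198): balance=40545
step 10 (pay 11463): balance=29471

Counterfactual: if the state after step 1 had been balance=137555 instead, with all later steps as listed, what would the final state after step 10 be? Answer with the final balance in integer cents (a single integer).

state after step 1 := balance=137555
step 2 (pay 12456): balance=126419
step 3 (pay 13329): balance=114303
step 4 (pay 13198): balance=102202
step 5 (pay 12007): balance=91176
step 6 (pay 13321): balance=78730
step 7 (pay 12216): balance=67269
step 8 (pay 12737): balance=55177
step 9 (pay 12198): balance=43508
step 10 (pay 11463): balance=32462

32462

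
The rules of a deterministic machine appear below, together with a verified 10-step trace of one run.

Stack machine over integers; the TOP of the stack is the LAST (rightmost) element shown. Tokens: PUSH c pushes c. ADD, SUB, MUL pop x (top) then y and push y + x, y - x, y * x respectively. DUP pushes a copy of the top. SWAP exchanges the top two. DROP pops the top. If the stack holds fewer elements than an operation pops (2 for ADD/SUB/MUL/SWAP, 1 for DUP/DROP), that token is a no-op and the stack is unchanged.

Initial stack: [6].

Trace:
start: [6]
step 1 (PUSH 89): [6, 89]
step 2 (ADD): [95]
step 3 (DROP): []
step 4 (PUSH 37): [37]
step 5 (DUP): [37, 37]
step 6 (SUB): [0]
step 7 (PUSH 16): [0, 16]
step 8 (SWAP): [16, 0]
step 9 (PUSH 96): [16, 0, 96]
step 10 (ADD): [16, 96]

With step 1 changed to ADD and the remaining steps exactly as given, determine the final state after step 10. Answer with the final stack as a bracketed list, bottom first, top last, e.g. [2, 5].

(re-executing from step 1 with the substitution; state before step 1: [6])
step 1 (ADD): [6]
step 2 (ADD): [6]
step 3 (DROP): []
step 4 (PUSH 37): [37]
step 5 (DUP): [37, 37]
step 6 (SUB): [0]
step 7 (PUSH 16): [0, 16]
step 8 (SWAP): [16, 0]
step 9 (PUSH 96): [16, 0, 96]
step 10 (ADD): [16, 96]

[16, 96]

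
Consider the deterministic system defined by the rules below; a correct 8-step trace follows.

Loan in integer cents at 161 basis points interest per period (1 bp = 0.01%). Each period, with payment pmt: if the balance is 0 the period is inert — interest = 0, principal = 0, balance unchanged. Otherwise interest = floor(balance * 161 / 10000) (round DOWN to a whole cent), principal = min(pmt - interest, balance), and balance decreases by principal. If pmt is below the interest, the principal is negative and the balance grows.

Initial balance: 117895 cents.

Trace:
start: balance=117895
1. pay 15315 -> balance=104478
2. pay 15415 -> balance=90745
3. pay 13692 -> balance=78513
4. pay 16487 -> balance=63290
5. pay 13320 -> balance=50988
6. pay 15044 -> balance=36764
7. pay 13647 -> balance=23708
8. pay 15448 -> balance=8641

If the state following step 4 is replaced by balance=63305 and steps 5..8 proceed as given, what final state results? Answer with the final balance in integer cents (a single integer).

8659

state after step 4 := balance=63305
5. pay 13320 -> balance=51004
6. pay 15044 -> balance=36781
7. pay 13647 -> balance=23726
8. pay 15448 -> balance=8659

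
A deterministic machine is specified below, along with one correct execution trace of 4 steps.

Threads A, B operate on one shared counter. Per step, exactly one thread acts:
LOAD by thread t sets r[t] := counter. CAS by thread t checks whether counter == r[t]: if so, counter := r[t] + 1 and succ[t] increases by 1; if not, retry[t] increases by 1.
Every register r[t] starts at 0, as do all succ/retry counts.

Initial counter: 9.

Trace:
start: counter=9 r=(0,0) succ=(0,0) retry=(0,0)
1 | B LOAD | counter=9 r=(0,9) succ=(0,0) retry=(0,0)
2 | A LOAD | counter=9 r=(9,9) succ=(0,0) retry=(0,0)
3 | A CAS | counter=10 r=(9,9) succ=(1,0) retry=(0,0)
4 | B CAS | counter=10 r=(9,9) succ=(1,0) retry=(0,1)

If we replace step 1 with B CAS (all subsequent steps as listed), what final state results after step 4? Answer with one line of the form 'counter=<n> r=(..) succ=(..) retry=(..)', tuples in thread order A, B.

(re-executing from step 1 with the substitution; state before step 1: counter=9 r=(0,0) succ=(0,0) retry=(0,0))
1 | B CAS | counter=9 r=(0,0) succ=(0,0) retry=(0,1)
2 | A LOAD | counter=9 r=(9,0) succ=(0,0) retry=(0,1)
3 | A CAS | counter=10 r=(9,0) succ=(1,0) retry=(0,1)
4 | B CAS | counter=10 r=(9,0) succ=(1,0) retry=(0,2)

counter=10 r=(9,0) succ=(1,0) retry=(0,2)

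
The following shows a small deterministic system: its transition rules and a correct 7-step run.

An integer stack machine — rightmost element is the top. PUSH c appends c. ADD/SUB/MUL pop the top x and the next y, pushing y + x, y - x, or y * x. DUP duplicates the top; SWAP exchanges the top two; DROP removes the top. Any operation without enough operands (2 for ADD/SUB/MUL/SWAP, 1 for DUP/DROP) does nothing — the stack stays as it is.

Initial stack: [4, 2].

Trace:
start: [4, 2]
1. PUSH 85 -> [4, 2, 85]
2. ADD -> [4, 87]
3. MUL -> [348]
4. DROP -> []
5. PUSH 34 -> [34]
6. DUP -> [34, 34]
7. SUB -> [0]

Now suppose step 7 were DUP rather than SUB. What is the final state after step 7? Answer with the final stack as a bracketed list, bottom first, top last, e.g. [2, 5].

(re-executing from step 7 with the substitution; state before step 7: [34, 34])
7. DUP -> [34, 34, 34]

[34, 34, 34]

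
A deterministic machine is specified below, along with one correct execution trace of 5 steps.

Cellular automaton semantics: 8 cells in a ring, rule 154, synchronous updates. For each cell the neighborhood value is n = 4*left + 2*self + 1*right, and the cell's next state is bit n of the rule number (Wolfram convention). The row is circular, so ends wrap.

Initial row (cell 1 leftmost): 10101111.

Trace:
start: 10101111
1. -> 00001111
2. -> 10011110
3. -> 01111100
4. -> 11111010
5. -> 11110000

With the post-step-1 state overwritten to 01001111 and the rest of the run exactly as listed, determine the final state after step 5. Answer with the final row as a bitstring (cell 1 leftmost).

11110100

state after step 1 := 01001111
2. -> 00111110
3. -> 01111101
4. -> 01111000
5. -> 11110100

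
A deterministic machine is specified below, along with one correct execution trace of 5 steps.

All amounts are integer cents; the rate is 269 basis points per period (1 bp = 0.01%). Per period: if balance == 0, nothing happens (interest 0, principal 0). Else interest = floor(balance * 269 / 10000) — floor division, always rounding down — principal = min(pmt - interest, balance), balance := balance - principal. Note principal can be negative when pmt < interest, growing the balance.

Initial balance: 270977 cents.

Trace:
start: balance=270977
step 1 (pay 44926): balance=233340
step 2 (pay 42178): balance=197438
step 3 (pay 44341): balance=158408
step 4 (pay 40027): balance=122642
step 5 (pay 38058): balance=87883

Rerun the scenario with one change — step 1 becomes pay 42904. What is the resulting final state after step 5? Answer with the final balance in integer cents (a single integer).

90130

(re-executing from step 1 with the substitution; state before step 1: balance=270977)
step 1 (pay 42904): balance=235362
step 2 (pay 42178): balance=199515
step 3 (pay 44341): balance=160540
step 4 (pay 40027): balance=124831
step 5 (pay 38058): balance=90130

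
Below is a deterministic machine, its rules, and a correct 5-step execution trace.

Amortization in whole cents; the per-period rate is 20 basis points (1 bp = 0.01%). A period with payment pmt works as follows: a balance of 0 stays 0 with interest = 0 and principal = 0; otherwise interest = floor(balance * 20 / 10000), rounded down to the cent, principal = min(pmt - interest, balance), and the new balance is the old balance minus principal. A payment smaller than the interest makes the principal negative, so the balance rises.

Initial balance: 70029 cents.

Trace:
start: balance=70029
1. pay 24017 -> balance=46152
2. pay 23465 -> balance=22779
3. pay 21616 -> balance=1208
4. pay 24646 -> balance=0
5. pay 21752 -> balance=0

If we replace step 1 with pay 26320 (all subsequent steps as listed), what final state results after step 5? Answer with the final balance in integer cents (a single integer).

0

(re-executing from step 1 with the substitution; state before step 1: balance=70029)
1. pay 26320 -> balance=43849
2. pay 23465 -> balance=20471
3. pay 21616 -> balance=0
4. pay 24646 -> balance=0
5. pay 21752 -> balance=0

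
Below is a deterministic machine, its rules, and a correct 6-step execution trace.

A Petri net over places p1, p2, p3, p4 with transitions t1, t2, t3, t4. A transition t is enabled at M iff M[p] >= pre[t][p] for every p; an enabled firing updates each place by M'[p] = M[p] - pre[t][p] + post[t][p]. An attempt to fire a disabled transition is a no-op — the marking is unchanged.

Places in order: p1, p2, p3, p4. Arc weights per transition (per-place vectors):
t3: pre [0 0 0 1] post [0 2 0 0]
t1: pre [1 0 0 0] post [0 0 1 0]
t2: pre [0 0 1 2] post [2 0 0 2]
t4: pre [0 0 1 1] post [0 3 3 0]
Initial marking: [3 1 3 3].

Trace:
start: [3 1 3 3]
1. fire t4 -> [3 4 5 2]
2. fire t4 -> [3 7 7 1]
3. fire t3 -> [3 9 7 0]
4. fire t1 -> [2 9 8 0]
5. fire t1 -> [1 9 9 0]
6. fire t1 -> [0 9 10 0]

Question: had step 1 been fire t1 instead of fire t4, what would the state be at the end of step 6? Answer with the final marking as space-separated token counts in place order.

(re-executing from step 1 with the substitution; state before step 1: [3 1 3 3])
1. fire t1 -> [2 1 4 3]
2. fire t4 -> [2 4 6 2]
3. fire t3 -> [2 6 6 1]
4. fire t1 -> [1 6 7 1]
5. fire t1 -> [0 6 8 1]
6. fire t1 -> [0 6 8 1]

0 6 8 1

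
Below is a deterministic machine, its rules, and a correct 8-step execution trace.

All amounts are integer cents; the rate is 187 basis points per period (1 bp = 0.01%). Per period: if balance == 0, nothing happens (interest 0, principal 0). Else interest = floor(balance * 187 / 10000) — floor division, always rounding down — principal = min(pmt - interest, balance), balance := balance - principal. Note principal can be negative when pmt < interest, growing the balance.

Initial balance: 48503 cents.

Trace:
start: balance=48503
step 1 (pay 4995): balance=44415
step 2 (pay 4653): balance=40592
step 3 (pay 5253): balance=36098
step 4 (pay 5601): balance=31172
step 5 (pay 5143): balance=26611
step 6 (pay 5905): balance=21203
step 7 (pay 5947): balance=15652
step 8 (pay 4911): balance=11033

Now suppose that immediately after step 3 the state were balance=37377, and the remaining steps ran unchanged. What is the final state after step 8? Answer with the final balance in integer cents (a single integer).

state after step 3 := balance=37377
step 4 (pay 5601): balance=32474
step 5 (pay 5143): balance=27938
step 6 (pay 5905): balance=22555
step 7 (pay 5947): balance=17029
step 8 (pay 4911): balance=12436

12436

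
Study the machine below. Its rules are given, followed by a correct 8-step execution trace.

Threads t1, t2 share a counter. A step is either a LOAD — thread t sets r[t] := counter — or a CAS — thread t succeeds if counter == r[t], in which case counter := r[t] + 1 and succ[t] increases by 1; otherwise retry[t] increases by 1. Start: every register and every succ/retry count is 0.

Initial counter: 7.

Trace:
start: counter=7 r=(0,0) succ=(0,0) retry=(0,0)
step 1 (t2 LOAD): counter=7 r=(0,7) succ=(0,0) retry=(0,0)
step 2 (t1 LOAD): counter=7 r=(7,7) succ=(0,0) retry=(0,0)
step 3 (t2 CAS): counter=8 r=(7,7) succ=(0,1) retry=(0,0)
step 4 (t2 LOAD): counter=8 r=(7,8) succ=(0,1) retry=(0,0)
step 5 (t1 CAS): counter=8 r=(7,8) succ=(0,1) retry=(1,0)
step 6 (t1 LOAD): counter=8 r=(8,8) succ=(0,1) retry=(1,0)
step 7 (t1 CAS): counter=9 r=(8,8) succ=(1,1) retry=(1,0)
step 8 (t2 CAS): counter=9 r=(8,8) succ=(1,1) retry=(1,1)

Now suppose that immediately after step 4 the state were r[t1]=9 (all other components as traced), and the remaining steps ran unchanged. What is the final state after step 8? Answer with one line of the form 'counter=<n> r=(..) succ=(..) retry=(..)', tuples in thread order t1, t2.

counter=9 r=(8,8) succ=(1,1) retry=(1,1)

state after step 4 := counter=8 r=(9,8) succ=(0,1) retry=(0,0)
step 5 (t1 CAS): counter=8 r=(9,8) succ=(0,1) retry=(1,0)
step 6 (t1 LOAD): counter=8 r=(8,8) succ=(0,1) retry=(1,0)
step 7 (t1 CAS): counter=9 r=(8,8) succ=(1,1) retry=(1,0)
step 8 (t2 CAS): counter=9 r=(8,8) succ=(1,1) retry=(1,1)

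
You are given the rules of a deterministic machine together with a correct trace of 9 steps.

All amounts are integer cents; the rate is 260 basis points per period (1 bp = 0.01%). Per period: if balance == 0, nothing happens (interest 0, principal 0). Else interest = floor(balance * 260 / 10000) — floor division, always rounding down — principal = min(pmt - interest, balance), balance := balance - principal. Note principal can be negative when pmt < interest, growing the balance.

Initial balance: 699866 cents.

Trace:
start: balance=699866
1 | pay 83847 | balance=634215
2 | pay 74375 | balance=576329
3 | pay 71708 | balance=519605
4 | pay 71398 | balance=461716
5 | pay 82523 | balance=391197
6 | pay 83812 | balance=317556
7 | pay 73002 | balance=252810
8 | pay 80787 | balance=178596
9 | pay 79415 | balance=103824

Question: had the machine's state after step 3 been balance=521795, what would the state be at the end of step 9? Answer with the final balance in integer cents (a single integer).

state after step 3 := balance=521795
4 | pay 71398 | balance=463963
5 | pay 82523 | balance=393503
6 | pay 83812 | balance=319922
7 | pay 73002 | balance=255237
8 | pay 80787 | balance=181086
9 | pay 79415 | balance=106379

106379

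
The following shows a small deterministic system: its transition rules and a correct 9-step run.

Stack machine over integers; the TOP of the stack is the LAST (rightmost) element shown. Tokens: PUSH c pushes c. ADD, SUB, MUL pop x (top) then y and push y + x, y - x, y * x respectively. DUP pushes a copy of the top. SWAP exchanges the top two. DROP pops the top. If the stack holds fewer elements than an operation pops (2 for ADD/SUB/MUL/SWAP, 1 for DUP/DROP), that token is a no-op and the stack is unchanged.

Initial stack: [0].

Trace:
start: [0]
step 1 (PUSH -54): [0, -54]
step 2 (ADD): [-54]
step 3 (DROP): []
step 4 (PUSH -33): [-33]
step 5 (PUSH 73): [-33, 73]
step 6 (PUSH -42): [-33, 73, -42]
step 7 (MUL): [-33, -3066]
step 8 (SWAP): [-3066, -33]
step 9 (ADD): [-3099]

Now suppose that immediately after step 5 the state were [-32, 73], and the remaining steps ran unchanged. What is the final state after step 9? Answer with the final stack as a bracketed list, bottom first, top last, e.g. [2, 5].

[-3098]

state after step 5 := [-32, 73]
step 6 (PUSH -42): [-32, 73, -42]
step 7 (MUL): [-32, -3066]
step 8 (SWAP): [-3066, -32]
step 9 (ADD): [-3098]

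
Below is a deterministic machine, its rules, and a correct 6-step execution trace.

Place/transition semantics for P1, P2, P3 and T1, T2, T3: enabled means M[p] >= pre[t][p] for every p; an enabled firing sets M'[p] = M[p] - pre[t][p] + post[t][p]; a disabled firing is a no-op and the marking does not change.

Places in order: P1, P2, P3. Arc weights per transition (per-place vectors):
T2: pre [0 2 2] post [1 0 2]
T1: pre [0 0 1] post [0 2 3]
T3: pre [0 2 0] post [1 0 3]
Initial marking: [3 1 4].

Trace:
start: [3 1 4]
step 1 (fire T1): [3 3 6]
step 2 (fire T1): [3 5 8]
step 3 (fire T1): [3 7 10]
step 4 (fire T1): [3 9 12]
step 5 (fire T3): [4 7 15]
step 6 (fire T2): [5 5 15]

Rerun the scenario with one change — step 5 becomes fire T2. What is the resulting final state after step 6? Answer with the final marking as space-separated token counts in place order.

(re-executing from step 5 with the substitution; state before step 5: [3 9 12])
step 5 (fire T2): [4 7 12]
step 6 (fire T2): [5 5 12]

5 5 12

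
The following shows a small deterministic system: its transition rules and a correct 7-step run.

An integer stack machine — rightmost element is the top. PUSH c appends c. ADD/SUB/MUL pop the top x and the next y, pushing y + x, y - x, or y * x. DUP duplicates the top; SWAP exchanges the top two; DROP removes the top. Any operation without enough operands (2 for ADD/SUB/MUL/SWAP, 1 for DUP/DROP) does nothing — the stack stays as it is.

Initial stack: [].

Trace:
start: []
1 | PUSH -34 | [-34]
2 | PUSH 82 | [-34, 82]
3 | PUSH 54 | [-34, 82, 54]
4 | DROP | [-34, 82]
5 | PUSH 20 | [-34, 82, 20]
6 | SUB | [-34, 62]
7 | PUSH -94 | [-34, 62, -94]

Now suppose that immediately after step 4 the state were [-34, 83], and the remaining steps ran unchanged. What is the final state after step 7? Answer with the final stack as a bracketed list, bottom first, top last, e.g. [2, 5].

[-34, 63, -94]

state after step 4 := [-34, 83]
5 | PUSH 20 | [-34, 83, 20]
6 | SUB | [-34, 63]
7 | PUSH -94 | [-34, 63, -94]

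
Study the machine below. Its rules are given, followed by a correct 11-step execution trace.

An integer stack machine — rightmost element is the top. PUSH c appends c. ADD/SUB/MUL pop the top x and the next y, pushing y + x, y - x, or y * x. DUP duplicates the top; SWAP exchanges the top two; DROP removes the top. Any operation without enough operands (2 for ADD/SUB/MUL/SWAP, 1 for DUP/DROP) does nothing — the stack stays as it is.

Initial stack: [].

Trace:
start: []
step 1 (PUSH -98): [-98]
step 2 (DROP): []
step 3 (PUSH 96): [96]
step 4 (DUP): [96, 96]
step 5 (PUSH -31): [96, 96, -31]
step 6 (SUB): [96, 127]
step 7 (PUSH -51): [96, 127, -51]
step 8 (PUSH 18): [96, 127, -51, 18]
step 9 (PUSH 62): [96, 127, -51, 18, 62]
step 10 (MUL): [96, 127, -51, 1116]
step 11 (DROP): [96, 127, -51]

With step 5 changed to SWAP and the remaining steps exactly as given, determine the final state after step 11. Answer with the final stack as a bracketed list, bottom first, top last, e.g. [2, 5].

(re-executing from step 5 with the substitution; state before step 5: [96, 96])
step 5 (SWAP): [96, 96]
step 6 (SUB): [0]
step 7 (PUSH -51): [0, -51]
step 8 (PUSH 18): [0, -51, 18]
step 9 (PUSH 62): [0, -51, 18, 62]
step 10 (MUL): [0, -51, 1116]
step 11 (DROP): [0, -51]

[0, -51]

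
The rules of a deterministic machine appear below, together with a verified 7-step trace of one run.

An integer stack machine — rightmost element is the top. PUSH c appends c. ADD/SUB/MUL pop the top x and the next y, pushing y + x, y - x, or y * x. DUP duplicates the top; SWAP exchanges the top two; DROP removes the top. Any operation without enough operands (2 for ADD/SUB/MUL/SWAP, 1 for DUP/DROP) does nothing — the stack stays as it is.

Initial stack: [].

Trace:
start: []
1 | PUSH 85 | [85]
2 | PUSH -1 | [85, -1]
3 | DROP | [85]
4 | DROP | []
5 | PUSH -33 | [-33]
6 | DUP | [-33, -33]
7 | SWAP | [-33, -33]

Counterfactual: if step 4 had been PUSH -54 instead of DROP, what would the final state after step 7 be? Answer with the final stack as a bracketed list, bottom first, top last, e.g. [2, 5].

(re-executing from step 4 with the substitution; state before step 4: [85])
4 | PUSH -54 | [85, -54]
5 | PUSH -33 | [85, -54, -33]
6 | DUP | [85, -54, -33, -33]
7 | SWAP | [85, -54, -33, -33]

[85, -54, -33, -33]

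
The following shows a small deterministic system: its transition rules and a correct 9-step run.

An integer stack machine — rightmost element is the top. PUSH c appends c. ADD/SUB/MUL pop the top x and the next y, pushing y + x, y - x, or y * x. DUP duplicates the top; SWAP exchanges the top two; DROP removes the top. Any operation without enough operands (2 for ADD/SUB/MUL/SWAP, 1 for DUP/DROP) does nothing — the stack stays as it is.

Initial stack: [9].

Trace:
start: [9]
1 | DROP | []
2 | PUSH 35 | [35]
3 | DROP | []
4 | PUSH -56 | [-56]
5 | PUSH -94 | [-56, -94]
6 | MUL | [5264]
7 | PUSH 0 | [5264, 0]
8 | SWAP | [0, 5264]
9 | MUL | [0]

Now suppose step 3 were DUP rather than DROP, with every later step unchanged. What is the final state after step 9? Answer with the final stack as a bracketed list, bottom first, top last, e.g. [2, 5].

(re-executing from step 3 with the substitution; state before step 3: [35])
3 | DUP | [35, 35]
4 | PUSH -56 | [35, 35, -56]
5 | PUSH -94 | [35, 35, -56, -94]
6 | MUL | [35, 35, 5264]
7 | PUSH 0 | [35, 35, 5264, 0]
8 | SWAP | [35, 35, 0, 5264]
9 | MUL | [35, 35, 0]

[35, 35, 0]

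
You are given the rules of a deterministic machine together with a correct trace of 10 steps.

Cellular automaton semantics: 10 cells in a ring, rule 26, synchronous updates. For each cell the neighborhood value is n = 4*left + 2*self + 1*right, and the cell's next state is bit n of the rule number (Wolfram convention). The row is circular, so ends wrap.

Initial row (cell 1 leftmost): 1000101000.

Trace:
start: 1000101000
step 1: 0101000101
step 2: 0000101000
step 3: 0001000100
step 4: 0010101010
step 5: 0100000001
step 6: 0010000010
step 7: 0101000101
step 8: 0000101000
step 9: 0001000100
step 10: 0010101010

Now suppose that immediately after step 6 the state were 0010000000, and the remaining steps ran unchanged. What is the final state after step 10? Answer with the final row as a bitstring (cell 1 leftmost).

0000001010

state after step 6 := 0010000000
step 7: 0101000000
step 8: 1000100000
step 9: 0101010001
step 10: 0000001010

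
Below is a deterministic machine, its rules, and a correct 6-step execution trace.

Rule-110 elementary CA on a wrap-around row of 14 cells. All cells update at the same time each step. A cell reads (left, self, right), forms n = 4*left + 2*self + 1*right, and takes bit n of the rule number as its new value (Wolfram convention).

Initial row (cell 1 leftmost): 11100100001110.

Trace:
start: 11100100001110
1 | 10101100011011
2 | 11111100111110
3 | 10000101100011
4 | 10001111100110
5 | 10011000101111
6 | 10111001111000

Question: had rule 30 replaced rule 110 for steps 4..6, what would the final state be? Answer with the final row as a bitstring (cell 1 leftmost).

00000111010101

(re-executing steps 4..6 under rule 30; state before step 4: 10000101100011)
4 | 01001101010110
5 | 11111001010101
6 | 00000111010101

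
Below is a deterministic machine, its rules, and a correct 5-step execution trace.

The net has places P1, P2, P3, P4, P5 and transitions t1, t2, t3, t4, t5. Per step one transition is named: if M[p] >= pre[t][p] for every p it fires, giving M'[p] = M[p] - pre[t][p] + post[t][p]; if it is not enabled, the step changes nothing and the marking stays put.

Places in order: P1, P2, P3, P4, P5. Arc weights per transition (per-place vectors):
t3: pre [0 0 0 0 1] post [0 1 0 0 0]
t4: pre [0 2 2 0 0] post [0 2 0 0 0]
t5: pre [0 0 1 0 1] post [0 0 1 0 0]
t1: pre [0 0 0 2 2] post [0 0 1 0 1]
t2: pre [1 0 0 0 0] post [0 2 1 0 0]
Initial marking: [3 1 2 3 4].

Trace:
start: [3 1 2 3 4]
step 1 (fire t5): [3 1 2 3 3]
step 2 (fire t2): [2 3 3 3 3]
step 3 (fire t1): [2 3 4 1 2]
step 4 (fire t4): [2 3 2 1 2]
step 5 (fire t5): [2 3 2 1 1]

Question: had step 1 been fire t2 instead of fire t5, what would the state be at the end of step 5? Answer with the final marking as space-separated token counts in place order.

1 5 3 1 2

(re-executing from step 1 with the substitution; state before step 1: [3 1 2 3 4])
step 1 (fire t2): [2 3 3 3 4]
step 2 (fire t2): [1 5 4 3 4]
step 3 (fire t1): [1 5 5 1 3]
step 4 (fire t4): [1 5 3 1 3]
step 5 (fire t5): [1 5 3 1 2]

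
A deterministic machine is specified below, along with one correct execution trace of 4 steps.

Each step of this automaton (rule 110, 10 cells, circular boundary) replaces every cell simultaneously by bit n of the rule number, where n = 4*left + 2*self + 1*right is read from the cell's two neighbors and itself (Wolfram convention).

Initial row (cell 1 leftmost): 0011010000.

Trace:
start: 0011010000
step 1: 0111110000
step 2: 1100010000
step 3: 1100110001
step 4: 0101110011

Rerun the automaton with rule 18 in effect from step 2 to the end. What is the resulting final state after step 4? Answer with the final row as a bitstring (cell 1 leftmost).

0010100000

(re-executing steps 2..4 under rule 18; state before step 2: 0111110000)
step 2: 1000001000
step 3: 0100010101
step 4: 0010100000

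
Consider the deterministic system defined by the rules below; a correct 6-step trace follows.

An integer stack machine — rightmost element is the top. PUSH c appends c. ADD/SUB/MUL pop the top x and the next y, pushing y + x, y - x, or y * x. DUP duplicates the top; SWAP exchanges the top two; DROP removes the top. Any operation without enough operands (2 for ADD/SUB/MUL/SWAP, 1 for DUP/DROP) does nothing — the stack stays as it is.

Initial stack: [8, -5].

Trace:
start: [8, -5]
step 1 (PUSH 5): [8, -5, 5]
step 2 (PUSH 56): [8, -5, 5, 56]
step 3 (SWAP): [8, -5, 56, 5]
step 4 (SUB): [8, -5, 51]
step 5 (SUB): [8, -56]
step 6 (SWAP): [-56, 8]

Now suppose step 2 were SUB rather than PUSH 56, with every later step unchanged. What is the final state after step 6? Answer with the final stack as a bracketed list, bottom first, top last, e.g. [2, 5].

[-18]

(re-executing from step 2 with the substitution; state before step 2: [8, -5, 5])
step 2 (SUB): [8, -10]
step 3 (SWAP): [-10, 8]
step 4 (SUB): [-18]
step 5 (SUB): [-18]
step 6 (SWAP): [-18]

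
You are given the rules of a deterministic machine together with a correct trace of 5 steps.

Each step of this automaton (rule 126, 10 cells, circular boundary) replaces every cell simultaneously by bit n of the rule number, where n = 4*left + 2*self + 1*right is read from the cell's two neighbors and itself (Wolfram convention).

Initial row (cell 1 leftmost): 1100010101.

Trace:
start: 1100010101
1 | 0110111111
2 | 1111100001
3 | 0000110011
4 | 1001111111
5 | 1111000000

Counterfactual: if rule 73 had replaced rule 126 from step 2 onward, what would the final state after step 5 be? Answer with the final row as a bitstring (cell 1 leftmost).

(re-executing steps 2..5 under rule 73; state before step 2: 0110111111)
2 | 0110100001
3 | 0110001100
4 | 0110101101
5 | 0110001100

0110001100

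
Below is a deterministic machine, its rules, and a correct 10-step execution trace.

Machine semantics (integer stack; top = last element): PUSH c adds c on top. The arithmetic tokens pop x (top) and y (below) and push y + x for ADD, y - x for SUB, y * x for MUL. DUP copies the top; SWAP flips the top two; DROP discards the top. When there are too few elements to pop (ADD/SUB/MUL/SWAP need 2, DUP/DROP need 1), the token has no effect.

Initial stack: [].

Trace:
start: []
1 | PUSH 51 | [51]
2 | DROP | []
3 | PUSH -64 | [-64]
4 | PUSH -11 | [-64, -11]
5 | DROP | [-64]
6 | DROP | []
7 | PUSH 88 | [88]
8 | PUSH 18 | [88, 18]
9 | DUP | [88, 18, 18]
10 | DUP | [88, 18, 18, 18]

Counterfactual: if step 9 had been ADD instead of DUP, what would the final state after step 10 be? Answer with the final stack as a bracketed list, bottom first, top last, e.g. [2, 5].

[106, 106]

(re-executing from step 9 with the substitution; state before step 9: [88, 18])
9 | ADD | [106]
10 | DUP | [106, 106]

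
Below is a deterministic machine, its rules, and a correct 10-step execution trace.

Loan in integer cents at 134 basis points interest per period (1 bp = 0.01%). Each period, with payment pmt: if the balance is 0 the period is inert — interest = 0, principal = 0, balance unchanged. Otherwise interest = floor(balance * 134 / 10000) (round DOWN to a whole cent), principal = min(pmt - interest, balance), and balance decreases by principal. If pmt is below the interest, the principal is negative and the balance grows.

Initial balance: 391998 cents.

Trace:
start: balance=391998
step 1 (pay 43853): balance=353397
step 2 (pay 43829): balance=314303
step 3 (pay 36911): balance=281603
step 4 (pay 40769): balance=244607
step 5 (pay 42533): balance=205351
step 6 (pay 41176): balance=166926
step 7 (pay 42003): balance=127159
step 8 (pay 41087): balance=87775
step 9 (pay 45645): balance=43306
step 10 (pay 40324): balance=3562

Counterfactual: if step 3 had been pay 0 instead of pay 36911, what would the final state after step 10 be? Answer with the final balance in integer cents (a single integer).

(re-executing from step 3 with the substitution; state before step 3: balance=314303)
step 3 (pay 0): balance=318514
step 4 (pay 40769): balance=282013
step 5 (pay 42533): balance=243258
step 6 (pay 41176): balance=205341
step 7 (pay 42003): balance=166089
step 8 (pay 41087): balance=127227
step 9 (pay 45645): balance=83286
step 10 (pay 40324): balance=44078

44078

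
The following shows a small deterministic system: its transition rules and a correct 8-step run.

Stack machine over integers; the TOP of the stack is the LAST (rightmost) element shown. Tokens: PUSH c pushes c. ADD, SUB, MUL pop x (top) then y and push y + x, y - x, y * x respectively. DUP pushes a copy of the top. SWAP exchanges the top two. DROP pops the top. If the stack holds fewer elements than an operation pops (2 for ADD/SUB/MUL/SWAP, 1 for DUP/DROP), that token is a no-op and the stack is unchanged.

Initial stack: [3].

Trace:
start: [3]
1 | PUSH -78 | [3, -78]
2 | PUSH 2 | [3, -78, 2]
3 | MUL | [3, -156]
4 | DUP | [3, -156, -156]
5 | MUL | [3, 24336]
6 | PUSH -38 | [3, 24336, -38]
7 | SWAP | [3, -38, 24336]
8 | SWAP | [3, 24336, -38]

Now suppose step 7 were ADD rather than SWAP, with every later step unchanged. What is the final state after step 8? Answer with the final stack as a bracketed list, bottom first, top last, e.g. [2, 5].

(re-executing from step 7 with the substitution; state before step 7: [3, 24336, -38])
7 | ADD | [3, 24298]
8 | SWAP | [24298, 3]

[24298, 3]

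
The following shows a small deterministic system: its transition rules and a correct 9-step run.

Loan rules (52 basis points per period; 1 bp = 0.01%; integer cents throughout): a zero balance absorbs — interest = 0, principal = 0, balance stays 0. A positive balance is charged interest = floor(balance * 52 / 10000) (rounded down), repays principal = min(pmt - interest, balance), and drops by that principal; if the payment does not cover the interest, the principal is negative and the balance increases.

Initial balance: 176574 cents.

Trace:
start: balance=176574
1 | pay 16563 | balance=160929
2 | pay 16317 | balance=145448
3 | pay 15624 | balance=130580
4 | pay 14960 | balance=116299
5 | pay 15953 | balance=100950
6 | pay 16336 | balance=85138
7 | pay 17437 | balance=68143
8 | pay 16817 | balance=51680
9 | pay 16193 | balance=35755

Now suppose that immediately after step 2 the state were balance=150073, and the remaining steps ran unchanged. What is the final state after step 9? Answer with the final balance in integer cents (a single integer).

state after step 2 := balance=150073
3 | pay 15624 | balance=135229
4 | pay 14960 | balance=120972
5 | pay 15953 | balance=105648
6 | pay 16336 | balance=89861
7 | pay 17437 | balance=72891
8 | pay 16817 | balance=56453
9 | pay 16193 | balance=40553

40553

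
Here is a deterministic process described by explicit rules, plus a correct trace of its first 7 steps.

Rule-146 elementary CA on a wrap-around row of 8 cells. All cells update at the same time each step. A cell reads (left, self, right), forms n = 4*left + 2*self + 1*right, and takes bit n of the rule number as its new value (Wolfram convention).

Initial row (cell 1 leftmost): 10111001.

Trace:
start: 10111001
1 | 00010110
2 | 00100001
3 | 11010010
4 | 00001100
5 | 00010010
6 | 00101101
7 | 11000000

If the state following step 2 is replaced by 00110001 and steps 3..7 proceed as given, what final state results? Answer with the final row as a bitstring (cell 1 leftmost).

00000011

state after step 2 := 00110001
3 | 11001010
4 | 00110000
5 | 01001000
6 | 10110100
7 | 00000011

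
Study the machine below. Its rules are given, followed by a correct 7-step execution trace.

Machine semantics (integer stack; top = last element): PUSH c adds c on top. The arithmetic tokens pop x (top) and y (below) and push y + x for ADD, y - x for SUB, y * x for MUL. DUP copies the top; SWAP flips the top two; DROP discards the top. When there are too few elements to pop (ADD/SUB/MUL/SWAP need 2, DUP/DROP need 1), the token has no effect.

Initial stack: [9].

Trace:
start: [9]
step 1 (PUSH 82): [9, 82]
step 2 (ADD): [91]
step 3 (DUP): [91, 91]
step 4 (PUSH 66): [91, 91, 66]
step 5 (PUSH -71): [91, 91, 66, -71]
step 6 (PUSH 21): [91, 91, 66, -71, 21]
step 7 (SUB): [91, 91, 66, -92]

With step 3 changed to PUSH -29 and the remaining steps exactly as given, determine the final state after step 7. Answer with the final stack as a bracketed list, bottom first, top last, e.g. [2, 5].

[91, -29, 66, -92]

(re-executing from step 3 with the substitution; state before step 3: [91])
step 3 (PUSH -29): [91, -29]
step 4 (PUSH 66): [91, -29, 66]
step 5 (PUSH -71): [91, -29, 66, -71]
step 6 (PUSH 21): [91, -29, 66, -71, 21]
step 7 (SUB): [91, -29, 66, -92]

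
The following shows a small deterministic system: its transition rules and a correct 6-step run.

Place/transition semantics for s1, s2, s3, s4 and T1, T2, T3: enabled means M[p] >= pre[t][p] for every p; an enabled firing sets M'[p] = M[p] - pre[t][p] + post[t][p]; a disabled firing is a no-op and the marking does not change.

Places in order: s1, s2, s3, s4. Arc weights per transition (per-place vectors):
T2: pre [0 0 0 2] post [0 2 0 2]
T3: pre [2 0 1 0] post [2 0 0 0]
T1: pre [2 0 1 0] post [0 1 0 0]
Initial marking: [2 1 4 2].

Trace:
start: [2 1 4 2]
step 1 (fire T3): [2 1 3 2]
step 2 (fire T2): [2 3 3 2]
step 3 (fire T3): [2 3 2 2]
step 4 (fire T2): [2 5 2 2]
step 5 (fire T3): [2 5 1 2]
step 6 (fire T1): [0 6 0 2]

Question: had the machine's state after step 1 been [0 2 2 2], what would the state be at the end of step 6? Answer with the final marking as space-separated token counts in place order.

0 6 2 2

state after step 1 := [0 2 2 2]
step 2 (fire T2): [0 4 2 2]
step 3 (fire T3): [0 4 2 2]
step 4 (fire T2): [0 6 2 2]
step 5 (fire T3): [0 6 2 2]
step 6 (fire T1): [0 6 2 2]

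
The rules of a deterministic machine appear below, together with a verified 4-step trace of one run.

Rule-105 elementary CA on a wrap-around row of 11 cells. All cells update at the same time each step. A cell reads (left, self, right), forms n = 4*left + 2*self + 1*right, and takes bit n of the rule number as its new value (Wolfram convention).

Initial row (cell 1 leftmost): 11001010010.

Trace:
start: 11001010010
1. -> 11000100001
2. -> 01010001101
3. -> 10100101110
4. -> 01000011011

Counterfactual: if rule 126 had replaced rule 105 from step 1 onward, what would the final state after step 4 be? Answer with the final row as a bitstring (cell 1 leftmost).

00000000000

(re-executing steps 1..4 under rule 126; state before step 1: 11001010010)
1. -> 11111111111
2. -> 00000000000
3. -> 00000000000
4. -> 00000000000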